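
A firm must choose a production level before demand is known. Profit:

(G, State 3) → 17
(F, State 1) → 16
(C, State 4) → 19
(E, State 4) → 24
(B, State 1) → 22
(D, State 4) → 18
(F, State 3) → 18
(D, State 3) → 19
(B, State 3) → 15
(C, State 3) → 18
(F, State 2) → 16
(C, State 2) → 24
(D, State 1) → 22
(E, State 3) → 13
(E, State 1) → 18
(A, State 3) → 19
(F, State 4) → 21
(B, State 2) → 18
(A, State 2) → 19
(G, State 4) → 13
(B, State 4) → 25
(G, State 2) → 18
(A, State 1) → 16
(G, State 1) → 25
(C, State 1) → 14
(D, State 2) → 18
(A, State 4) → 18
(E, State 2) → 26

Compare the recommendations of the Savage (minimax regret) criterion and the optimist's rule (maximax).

Column bests: State 1=25, State 2=26, State 3=19, State 4=25.
A regrets: 9, 7, 0, 7 → max 9
B regrets: 3, 8, 4, 0 → max 8
C regrets: 11, 2, 1, 6 → max 11
D regrets: 3, 8, 0, 7 → max 8
E regrets: 7, 0, 6, 1 → max 7
F regrets: 9, 10, 1, 4 → max 10
G regrets: 0, 8, 2, 12 → max 12
Smallest max regret = 7 → E.
Row maxima: A=19, B=25, C=24, D=22, E=26, F=21, G=25
Best best-case = 26 → E.

minimax regret → E; maximax → E (agree)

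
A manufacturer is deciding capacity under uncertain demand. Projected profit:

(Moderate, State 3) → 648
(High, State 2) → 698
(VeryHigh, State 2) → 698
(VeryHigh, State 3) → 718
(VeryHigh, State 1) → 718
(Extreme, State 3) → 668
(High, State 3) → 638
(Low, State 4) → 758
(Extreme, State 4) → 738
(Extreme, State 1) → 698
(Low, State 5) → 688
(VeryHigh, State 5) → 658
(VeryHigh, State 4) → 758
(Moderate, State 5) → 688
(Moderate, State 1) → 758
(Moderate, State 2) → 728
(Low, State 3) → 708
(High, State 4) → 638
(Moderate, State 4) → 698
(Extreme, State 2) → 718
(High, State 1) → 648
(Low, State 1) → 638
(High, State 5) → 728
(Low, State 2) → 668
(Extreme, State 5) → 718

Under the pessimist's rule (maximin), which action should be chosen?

Row minima: Low=638, Moderate=648, High=638, VeryHigh=658, Extreme=668
Best worst-case = 668 → Extreme.

Extreme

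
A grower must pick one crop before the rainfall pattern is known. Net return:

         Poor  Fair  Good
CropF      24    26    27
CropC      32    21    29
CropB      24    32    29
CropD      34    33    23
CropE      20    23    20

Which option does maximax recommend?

Row maxima: CropF=27, CropC=32, CropB=32, CropD=34, CropE=23
Best best-case = 34 → CropD.

CropD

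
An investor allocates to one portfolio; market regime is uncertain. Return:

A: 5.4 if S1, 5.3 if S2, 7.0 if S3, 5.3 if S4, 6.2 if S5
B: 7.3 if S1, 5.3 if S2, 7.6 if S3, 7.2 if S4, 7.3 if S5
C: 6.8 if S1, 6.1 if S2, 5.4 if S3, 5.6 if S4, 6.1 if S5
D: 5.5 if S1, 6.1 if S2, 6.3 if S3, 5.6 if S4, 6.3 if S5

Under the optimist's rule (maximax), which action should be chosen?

B

Row maxima: A=7.0, B=7.6, C=6.8, D=6.3
Best best-case = 7.6 → B.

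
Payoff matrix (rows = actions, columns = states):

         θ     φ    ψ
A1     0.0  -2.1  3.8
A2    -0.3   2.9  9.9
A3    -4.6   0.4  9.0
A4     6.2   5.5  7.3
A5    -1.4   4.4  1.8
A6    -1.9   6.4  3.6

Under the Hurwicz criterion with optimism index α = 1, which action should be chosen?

A1: 1·3.8 + 0·(-2.1) = 3.8
A2: 1·9.9 + 0·(-0.3) = 9.9
A3: 1·9.0 + 0·(-4.6) = 9
A4: 1·7.3 + 0·5.5 = 7.3
A5: 1·4.4 + 0·(-1.4) = 4.4
A6: 1·6.4 + 0·(-1.9) = 6.4
Highest Hurwicz score = 9.9 → A2.

A2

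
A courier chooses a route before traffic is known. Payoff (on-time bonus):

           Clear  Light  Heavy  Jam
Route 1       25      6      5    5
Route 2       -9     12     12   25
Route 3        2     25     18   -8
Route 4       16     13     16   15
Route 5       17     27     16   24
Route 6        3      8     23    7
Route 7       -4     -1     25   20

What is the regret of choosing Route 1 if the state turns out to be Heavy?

20

Best payoff under Heavy is 25.
Regret = 25 − 5 = 20.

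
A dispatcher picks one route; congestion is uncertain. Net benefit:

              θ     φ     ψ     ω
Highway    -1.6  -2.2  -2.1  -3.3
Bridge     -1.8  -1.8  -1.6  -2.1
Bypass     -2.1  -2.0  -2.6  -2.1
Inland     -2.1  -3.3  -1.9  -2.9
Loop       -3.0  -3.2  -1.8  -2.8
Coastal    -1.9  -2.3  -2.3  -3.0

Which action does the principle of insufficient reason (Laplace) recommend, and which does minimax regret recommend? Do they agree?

laplace → Bridge; minimax regret → Bridge (agree)

Row averages: Highway=-2.3, Bridge=-1.825, Bypass=-2.2, Inland=-2.55, Loop=-2.7, Coastal=-2.375
Highest average = -1.825 → Bridge.
Column bests: θ=-1.6, φ=-1.8, ψ=-1.6, ω=-2.1.
Highway regrets: 0.0, 0.4, 0.5, 1.2 → max 1.2
Bridge regrets: 0.2, 0.0, 0.0, 0.0 → max 0.2
Bypass regrets: 0.5, 0.2, 1.0, 0.0 → max 1.0
Inland regrets: 0.5, 1.5, 0.3, 0.8 → max 1.5
Loop regrets: 1.4, 1.4, 0.2, 0.7 → max 1.4
Coastal regrets: 0.3, 0.5, 0.7, 0.9 → max 0.9
Smallest max regret = 0.2 → Bridge.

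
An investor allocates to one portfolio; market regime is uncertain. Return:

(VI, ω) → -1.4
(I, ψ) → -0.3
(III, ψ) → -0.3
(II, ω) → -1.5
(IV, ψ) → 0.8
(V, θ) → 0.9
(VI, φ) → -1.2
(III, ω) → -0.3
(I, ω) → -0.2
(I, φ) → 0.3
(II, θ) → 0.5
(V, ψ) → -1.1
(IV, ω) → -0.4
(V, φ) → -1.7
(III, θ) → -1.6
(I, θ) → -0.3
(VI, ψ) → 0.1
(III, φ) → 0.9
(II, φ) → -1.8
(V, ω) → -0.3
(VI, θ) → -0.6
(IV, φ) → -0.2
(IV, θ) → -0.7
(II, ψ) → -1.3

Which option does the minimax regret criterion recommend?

I

Column bests: θ=0.9, φ=0.9, ψ=0.8, ω=-0.2.
I regrets: 1.2, 0.6, 1.1, 0.0 → max 1.2
II regrets: 0.4, 2.7, 2.1, 1.3 → max 2.7
III regrets: 2.5, 0.0, 1.1, 0.1 → max 2.5
IV regrets: 1.6, 1.1, 0.0, 0.2 → max 1.6
V regrets: 0.0, 2.6, 1.9, 0.1 → max 2.6
VI regrets: 1.5, 2.1, 0.7, 1.2 → max 2.1
Smallest max regret = 1.2 → I.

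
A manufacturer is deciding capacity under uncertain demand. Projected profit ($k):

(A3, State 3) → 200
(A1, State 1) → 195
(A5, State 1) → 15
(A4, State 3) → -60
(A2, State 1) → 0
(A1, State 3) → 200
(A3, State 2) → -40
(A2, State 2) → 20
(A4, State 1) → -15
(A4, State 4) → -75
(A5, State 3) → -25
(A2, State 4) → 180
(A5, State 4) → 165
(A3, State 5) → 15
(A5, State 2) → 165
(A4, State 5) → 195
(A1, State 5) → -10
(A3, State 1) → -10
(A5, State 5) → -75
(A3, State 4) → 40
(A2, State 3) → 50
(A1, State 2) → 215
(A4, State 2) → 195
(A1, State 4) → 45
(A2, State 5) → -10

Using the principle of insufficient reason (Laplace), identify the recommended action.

A1

Row averages: A1=129, A2=48, A3=41, A4=48, A5=49
Highest average = 129 → A1.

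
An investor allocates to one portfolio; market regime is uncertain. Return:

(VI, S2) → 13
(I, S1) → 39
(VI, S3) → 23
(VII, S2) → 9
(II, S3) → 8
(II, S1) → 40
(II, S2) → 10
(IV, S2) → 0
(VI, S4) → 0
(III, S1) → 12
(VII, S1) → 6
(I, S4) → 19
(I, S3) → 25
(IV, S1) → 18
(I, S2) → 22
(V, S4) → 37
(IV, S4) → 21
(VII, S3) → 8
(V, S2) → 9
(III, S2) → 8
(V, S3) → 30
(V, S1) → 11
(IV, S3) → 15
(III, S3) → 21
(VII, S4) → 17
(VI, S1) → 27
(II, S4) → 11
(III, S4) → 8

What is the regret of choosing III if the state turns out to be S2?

Best payoff under S2 is 22.
Regret = 22 − 8 = 14.

14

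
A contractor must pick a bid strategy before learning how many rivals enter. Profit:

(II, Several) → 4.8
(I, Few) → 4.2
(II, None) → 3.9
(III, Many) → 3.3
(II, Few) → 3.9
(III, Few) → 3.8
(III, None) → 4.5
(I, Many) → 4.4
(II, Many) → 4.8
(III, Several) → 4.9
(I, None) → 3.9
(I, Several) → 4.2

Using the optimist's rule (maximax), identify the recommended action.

III

Row maxima: I=4.4, II=4.8, III=4.9
Best best-case = 4.9 → III.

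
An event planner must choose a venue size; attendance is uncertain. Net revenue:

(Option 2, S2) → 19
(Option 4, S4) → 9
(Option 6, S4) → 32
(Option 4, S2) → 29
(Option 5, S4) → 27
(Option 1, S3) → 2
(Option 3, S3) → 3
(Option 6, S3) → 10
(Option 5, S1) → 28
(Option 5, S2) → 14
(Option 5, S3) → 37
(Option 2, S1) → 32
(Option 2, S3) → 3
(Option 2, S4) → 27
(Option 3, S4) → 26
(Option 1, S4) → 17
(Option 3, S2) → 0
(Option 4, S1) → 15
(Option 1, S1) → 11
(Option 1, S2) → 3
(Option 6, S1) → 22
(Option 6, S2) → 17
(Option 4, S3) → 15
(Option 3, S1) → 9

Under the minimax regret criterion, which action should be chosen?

Option 5

Column bests: S1=32, S2=29, S3=37, S4=32.
Option 1 regrets: 21, 26, 35, 15 → max 35
Option 2 regrets: 0, 10, 34, 5 → max 34
Option 3 regrets: 23, 29, 34, 6 → max 34
Option 4 regrets: 17, 0, 22, 23 → max 23
Option 5 regrets: 4, 15, 0, 5 → max 15
Option 6 regrets: 10, 12, 27, 0 → max 27
Smallest max regret = 15 → Option 5.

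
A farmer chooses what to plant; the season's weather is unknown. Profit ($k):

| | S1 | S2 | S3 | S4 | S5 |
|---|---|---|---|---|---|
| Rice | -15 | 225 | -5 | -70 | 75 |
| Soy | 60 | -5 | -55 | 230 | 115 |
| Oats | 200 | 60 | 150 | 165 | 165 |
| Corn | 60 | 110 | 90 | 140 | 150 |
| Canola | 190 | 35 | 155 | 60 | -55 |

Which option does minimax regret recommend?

Column bests: S1=200, S2=225, S3=155, S4=230, S5=165.
Rice regrets: 215, 0, 160, 300, 90 → max 300
Soy regrets: 140, 230, 210, 0, 50 → max 230
Oats regrets: 0, 165, 5, 65, 0 → max 165
Corn regrets: 140, 115, 65, 90, 15 → max 140
Canola regrets: 10, 190, 0, 170, 220 → max 220
Smallest max regret = 140 → Corn.

Corn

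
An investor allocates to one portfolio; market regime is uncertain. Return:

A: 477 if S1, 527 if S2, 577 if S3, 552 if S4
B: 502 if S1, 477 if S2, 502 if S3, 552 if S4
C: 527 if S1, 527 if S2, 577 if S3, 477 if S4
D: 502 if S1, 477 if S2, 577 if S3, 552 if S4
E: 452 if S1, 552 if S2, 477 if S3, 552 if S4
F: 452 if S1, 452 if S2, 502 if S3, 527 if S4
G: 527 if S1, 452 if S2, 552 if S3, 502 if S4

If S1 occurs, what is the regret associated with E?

75

Best payoff under S1 is 527.
Regret = 527 − 452 = 75.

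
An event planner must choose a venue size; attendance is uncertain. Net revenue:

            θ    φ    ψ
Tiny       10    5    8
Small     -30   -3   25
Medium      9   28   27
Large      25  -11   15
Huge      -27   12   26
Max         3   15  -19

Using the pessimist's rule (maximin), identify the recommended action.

Medium

Row minima: Tiny=5, Small=-30, Medium=9, Large=-11, Huge=-27, Max=-19
Best worst-case = 9 → Medium.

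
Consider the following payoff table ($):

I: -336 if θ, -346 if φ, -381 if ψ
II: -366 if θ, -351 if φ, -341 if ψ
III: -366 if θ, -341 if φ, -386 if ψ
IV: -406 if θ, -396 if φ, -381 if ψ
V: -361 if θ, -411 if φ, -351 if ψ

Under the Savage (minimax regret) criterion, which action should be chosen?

Column bests: θ=-336, φ=-341, ψ=-341.
I regrets: 0, 5, 40 → max 40
II regrets: 30, 10, 0 → max 30
III regrets: 30, 0, 45 → max 45
IV regrets: 70, 55, 40 → max 70
V regrets: 25, 70, 10 → max 70
Smallest max regret = 30 → II.

II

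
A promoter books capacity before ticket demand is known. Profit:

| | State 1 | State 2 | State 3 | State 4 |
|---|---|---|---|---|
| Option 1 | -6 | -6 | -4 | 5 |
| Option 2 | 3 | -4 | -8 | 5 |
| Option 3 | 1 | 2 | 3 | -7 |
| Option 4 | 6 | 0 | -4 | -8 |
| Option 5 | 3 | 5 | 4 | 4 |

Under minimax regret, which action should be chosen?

Column bests: State 1=6, State 2=5, State 3=4, State 4=5.
Option 1 regrets: 12, 11, 8, 0 → max 12
Option 2 regrets: 3, 9, 12, 0 → max 12
Option 3 regrets: 5, 3, 1, 12 → max 12
Option 4 regrets: 0, 5, 8, 13 → max 13
Option 5 regrets: 3, 0, 0, 1 → max 3
Smallest max regret = 3 → Option 5.

Option 5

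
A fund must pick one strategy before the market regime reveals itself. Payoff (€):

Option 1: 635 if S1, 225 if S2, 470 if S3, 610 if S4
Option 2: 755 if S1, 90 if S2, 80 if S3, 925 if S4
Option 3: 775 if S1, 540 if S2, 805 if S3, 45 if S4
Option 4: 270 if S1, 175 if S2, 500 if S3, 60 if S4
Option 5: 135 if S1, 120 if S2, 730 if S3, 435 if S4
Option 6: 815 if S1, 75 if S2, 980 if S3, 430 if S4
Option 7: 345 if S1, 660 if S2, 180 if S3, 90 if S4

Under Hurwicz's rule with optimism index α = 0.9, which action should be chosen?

Option 6

Option 1: 0.9·635 + 0.1·225 = 594
Option 2: 0.9·925 + 0.1·80 = 840.5
Option 3: 0.9·805 + 0.1·45 = 729
Option 4: 0.9·500 + 0.1·60 = 456
Option 5: 0.9·730 + 0.1·120 = 669
Option 6: 0.9·980 + 0.1·75 = 889.5
Option 7: 0.9·660 + 0.1·90 = 603
Highest Hurwicz score = 889.5 → Option 6.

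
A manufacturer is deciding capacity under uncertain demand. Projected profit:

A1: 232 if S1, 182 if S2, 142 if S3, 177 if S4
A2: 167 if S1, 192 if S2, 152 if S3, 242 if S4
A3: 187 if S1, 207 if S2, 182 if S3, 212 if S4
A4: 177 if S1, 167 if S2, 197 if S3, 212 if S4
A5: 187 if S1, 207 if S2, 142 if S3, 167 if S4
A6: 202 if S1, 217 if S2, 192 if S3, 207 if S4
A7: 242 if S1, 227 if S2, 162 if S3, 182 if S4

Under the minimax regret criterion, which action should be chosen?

A6

Column bests: S1=242, S2=227, S3=197, S4=242.
A1 regrets: 10, 45, 55, 65 → max 65
A2 regrets: 75, 35, 45, 0 → max 75
A3 regrets: 55, 20, 15, 30 → max 55
A4 regrets: 65, 60, 0, 30 → max 65
A5 regrets: 55, 20, 55, 75 → max 75
A6 regrets: 40, 10, 5, 35 → max 40
A7 regrets: 0, 0, 35, 60 → max 60
Smallest max regret = 40 → A6.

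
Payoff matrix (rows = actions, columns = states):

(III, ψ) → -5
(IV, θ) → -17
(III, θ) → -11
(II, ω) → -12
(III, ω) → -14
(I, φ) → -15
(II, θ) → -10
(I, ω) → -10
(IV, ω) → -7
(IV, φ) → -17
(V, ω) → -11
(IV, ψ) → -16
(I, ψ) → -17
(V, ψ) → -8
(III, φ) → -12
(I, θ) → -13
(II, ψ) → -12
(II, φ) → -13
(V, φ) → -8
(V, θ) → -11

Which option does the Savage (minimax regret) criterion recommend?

V

Column bests: θ=-10, φ=-8, ψ=-5, ω=-7.
I regrets: 3, 7, 12, 3 → max 12
II regrets: 0, 5, 7, 5 → max 7
III regrets: 1, 4, 0, 7 → max 7
IV regrets: 7, 9, 11, 0 → max 11
V regrets: 1, 0, 3, 4 → max 4
Smallest max regret = 4 → V.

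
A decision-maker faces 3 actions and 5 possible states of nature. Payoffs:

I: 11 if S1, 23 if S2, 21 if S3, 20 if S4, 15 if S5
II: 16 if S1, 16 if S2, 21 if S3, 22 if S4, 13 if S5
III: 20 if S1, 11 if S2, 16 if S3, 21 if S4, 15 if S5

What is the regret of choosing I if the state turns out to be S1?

Best payoff under S1 is 20.
Regret = 20 − 11 = 9.

9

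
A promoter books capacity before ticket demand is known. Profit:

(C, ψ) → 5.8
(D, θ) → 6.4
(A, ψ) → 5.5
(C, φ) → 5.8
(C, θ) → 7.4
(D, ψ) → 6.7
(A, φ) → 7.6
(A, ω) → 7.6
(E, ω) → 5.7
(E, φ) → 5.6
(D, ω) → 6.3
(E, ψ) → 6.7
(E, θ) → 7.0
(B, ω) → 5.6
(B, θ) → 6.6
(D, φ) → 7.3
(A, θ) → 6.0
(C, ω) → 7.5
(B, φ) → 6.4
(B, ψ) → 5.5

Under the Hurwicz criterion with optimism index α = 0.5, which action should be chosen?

D

A: 0.5·7.6 + 0.5·5.5 = 6.55
B: 0.5·6.6 + 0.5·5.5 = 6.05
C: 0.5·7.5 + 0.5·5.8 = 6.65
D: 0.5·7.3 + 0.5·6.3 = 6.8
E: 0.5·7.0 + 0.5·5.6 = 6.3
Highest Hurwicz score = 6.8 → D.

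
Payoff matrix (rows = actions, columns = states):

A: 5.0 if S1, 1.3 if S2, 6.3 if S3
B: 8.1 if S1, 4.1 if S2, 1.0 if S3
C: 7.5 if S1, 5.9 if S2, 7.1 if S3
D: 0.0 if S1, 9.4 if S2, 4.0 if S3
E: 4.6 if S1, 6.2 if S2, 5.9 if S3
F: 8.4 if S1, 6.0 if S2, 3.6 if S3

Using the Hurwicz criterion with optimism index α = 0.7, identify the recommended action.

C

A: 0.7·6.3 + 0.3·1.3 = 4.8
B: 0.7·8.1 + 0.3·1.0 = 5.97
C: 0.7·7.5 + 0.3·5.9 = 7.02
D: 0.7·9.4 + 0.3·0.0 = 6.58
E: 0.7·6.2 + 0.3·4.6 = 5.72
F: 0.7·8.4 + 0.3·3.6 = 6.96
Highest Hurwicz score = 7.02 → C.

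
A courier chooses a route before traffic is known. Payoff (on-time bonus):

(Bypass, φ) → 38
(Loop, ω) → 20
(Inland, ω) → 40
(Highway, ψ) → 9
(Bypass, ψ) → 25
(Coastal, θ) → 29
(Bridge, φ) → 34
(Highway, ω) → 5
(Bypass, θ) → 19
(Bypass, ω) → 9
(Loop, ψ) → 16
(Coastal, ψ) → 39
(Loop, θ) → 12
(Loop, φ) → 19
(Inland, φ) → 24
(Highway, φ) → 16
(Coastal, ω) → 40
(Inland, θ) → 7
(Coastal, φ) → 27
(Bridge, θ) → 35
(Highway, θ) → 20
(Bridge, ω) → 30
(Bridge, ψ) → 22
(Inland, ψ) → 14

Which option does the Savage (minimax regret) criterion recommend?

Coastal

Column bests: θ=35, φ=38, ψ=39, ω=40.
Coastal regrets: 6, 11, 0, 0 → max 11
Inland regrets: 28, 14, 25, 0 → max 28
Highway regrets: 15, 22, 30, 35 → max 35
Bridge regrets: 0, 4, 17, 10 → max 17
Loop regrets: 23, 19, 23, 20 → max 23
Bypass regrets: 16, 0, 14, 31 → max 31
Smallest max regret = 11 → Coastal.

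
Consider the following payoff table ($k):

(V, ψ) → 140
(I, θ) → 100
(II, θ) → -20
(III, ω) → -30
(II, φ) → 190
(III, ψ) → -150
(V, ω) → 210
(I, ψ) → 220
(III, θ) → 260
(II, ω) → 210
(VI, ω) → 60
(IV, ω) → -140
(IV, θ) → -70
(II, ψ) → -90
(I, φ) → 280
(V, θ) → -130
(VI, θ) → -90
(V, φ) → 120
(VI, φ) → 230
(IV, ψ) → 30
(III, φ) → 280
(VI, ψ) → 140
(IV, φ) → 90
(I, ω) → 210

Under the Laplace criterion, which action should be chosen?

I

Row averages: I=202.5, II=72.5, III=90, IV=-22.5, V=85, VI=85
Highest average = 202.5 → I.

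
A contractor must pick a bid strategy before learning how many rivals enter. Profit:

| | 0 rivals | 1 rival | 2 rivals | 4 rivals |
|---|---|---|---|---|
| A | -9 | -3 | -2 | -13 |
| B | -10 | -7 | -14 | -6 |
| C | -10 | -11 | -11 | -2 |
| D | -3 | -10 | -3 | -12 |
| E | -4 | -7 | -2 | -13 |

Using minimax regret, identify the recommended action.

C

Column bests: 0 rivals=-3, 1 rival=-3, 2 rivals=-2, 4 rivals=-2.
A regrets: 6, 0, 0, 11 → max 11
B regrets: 7, 4, 12, 4 → max 12
C regrets: 7, 8, 9, 0 → max 9
D regrets: 0, 7, 1, 10 → max 10
E regrets: 1, 4, 0, 11 → max 11
Smallest max regret = 9 → C.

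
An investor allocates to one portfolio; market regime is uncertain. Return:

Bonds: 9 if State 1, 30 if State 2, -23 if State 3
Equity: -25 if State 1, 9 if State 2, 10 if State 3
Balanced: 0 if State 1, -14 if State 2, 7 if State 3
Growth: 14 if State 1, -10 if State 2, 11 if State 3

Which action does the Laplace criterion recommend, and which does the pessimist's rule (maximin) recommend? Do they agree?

Row averages: Bonds=16/3, Equity=-2, Balanced=-7/3, Growth=5
Highest average = 16/3 → Bonds.
Row minima: Bonds=-23, Equity=-25, Balanced=-14, Growth=-10
Best worst-case = -10 → Growth.

laplace → Bonds; maximin → Growth (disagree)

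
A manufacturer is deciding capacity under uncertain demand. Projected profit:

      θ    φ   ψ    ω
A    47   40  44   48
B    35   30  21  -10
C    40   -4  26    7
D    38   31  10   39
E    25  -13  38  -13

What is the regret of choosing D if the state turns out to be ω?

9

Best payoff under ω is 48.
Regret = 48 − 39 = 9.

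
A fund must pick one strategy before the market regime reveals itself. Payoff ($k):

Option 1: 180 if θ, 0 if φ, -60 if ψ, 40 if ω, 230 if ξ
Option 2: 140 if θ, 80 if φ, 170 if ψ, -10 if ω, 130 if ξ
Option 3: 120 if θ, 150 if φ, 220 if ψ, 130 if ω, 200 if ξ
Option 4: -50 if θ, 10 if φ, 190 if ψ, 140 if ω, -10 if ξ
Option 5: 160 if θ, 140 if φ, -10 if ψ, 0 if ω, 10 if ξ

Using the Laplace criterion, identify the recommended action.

Option 3

Row averages: Option 1=78, Option 2=102, Option 3=164, Option 4=56, Option 5=60
Highest average = 164 → Option 3.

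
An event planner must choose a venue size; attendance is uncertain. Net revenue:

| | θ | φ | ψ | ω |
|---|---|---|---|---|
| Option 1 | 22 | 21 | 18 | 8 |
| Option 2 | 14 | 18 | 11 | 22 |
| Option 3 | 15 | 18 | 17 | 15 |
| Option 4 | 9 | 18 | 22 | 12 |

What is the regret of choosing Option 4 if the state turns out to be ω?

10

Best payoff under ω is 22.
Regret = 22 − 12 = 10.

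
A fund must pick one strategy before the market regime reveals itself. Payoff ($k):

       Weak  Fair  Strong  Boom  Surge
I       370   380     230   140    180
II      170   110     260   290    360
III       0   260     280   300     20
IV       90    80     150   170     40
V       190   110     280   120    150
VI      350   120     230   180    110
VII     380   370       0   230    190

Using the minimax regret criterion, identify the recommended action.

Column bests: Weak=380, Fair=380, Strong=280, Boom=300, Surge=360.
I regrets: 10, 0, 50, 160, 180 → max 180
II regrets: 210, 270, 20, 10, 0 → max 270
III regrets: 380, 120, 0, 0, 340 → max 380
IV regrets: 290, 300, 130, 130, 320 → max 320
V regrets: 190, 270, 0, 180, 210 → max 270
VI regrets: 30, 260, 50, 120, 250 → max 260
VII regrets: 0, 10, 280, 70, 170 → max 280
Smallest max regret = 180 → I.

I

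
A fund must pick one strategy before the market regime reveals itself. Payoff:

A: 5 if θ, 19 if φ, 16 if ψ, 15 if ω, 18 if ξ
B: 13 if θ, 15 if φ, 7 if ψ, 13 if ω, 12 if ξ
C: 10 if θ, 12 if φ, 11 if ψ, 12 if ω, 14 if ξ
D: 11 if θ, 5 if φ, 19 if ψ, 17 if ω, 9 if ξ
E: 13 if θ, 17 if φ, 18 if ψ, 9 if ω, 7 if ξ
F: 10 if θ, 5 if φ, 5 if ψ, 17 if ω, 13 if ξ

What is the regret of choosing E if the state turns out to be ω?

8

Best payoff under ω is 17.
Regret = 17 − 9 = 8.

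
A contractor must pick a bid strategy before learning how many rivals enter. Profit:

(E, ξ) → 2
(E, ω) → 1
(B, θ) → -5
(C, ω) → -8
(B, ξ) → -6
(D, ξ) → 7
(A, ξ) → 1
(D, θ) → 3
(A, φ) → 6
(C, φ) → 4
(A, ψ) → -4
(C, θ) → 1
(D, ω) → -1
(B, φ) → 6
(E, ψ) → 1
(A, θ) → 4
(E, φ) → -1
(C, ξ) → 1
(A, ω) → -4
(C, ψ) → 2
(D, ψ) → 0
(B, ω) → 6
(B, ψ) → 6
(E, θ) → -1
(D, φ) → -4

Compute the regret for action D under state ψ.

6

Best payoff under ψ is 6.
Regret = 6 − 0 = 6.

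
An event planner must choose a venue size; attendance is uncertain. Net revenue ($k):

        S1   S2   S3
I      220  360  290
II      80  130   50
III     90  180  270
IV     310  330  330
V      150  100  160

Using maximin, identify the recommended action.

Row minima: I=220, II=50, III=90, IV=310, V=100
Best worst-case = 310 → IV.

IV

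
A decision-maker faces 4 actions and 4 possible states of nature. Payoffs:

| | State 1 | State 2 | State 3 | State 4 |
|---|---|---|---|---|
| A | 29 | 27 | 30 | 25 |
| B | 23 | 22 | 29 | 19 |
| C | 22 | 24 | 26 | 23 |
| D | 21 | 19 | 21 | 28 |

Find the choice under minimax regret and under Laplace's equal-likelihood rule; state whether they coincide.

minimax regret → A; laplace → A (agree)

Column bests: State 1=29, State 2=27, State 3=30, State 4=28.
A regrets: 0, 0, 0, 3 → max 3
B regrets: 6, 5, 1, 9 → max 9
C regrets: 7, 3, 4, 5 → max 7
D regrets: 8, 8, 9, 0 → max 9
Smallest max regret = 3 → A.
Row averages: A=27.75, B=23.25, C=23.75, D=22.25
Highest average = 27.75 → A.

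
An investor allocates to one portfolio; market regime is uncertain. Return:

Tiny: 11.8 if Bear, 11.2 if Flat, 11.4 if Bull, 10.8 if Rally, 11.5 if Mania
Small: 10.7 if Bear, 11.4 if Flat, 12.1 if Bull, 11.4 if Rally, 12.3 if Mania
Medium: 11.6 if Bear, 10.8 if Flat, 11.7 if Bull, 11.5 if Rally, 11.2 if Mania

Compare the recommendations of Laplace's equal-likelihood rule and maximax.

Row averages: Tiny=11.34, Small=11.58, Medium=11.36
Highest average = 11.58 → Small.
Row maxima: Tiny=11.8, Small=12.3, Medium=11.7
Best best-case = 12.3 → Small.

laplace → Small; maximax → Small (agree)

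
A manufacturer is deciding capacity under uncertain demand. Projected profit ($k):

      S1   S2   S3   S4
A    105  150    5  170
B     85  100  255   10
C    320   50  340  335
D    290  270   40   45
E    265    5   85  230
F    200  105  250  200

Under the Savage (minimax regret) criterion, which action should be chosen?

Column bests: S1=320, S2=270, S3=340, S4=335.
A regrets: 215, 120, 335, 165 → max 335
B regrets: 235, 170, 85, 325 → max 325
C regrets: 0, 220, 0, 0 → max 220
D regrets: 30, 0, 300, 290 → max 300
E regrets: 55, 265, 255, 105 → max 265
F regrets: 120, 165, 90, 135 → max 165
Smallest max regret = 165 → F.

F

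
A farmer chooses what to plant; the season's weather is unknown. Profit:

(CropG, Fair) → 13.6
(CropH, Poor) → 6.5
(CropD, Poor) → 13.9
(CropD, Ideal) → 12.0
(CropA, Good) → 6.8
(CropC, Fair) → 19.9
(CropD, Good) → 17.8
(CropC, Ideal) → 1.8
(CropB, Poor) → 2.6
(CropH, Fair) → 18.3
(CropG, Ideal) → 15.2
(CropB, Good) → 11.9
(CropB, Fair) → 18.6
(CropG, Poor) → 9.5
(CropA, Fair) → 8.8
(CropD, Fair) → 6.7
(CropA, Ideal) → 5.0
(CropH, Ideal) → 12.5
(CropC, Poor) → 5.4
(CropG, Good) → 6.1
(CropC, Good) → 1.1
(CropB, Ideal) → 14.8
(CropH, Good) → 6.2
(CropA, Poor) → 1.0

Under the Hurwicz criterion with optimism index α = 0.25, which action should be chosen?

CropH: 0.25·18.3 + 0.75·6.2 = 9.225
CropB: 0.25·18.6 + 0.75·2.6 = 6.6
CropA: 0.25·8.8 + 0.75·1.0 = 2.95
CropC: 0.25·19.9 + 0.75·1.1 = 5.8
CropG: 0.25·15.2 + 0.75·6.1 = 8.375
CropD: 0.25·17.8 + 0.75·6.7 = 9.475
Highest Hurwicz score = 9.475 → CropD.

CropD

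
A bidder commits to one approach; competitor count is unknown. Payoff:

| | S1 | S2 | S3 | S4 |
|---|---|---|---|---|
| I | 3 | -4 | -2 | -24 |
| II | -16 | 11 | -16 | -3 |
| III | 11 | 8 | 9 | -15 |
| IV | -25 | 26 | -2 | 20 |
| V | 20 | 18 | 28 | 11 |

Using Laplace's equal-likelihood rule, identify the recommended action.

V

Row averages: I=-6.75, II=-6, III=3.25, IV=4.75, V=19.25
Highest average = 19.25 → V.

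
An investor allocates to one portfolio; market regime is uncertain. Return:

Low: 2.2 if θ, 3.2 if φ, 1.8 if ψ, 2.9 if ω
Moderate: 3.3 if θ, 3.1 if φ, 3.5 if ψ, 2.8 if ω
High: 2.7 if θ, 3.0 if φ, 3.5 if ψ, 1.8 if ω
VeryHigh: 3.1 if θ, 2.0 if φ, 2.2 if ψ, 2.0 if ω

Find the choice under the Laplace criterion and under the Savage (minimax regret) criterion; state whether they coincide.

Row averages: Low=2.525, Moderate=3.175, High=2.75, VeryHigh=2.325
Highest average = 3.175 → Moderate.
Column bests: θ=3.3, φ=3.2, ψ=3.5, ω=2.9.
Low regrets: 1.1, 0.0, 1.7, 0.0 → max 1.7
Moderate regrets: 0.0, 0.1, 0.0, 0.1 → max 0.1
High regrets: 0.6, 0.2, 0.0, 1.1 → max 1.1
VeryHigh regrets: 0.2, 1.2, 1.3, 0.9 → max 1.3
Smallest max regret = 0.1 → Moderate.

laplace → Moderate; minimax regret → Moderate (agree)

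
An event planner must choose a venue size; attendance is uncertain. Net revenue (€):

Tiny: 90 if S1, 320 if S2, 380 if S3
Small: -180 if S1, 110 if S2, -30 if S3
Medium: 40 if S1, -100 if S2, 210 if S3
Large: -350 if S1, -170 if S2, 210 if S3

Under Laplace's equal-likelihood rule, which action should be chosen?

Tiny

Row averages: Tiny=790/3, Small=-100/3, Medium=50, Large=-310/3
Highest average = 790/3 → Tiny.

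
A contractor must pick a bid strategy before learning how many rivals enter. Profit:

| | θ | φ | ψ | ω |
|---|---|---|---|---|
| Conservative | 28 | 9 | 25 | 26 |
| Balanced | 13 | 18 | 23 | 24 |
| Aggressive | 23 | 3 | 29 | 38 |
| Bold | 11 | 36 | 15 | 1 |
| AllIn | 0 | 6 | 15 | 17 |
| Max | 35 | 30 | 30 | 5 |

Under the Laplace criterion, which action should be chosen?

Max

Row averages: Conservative=22, Balanced=19.5, Aggressive=23.25, Bold=15.75, AllIn=9.5, Max=25
Highest average = 25 → Max.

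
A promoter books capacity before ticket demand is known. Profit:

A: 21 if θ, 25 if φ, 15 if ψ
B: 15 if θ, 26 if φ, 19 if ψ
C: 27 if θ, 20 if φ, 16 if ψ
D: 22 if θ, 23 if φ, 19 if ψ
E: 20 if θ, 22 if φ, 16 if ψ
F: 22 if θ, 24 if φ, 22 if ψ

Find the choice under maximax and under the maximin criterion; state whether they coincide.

Row maxima: A=25, B=26, C=27, D=23, E=22, F=24
Best best-case = 27 → C.
Row minima: A=15, B=15, C=16, D=19, E=16, F=22
Best worst-case = 22 → F.

maximax → C; maximin → F (disagree)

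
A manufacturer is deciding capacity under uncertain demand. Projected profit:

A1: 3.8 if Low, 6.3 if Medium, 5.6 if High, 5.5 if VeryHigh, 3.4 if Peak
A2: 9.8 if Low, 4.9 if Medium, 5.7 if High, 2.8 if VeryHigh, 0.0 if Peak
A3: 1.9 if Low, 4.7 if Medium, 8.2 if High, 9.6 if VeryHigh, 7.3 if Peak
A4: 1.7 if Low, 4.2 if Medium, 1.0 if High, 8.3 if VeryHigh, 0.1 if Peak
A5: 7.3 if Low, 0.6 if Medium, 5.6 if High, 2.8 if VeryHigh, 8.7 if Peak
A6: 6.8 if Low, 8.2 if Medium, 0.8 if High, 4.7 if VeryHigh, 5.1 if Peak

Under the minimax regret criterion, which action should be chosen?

A1

Column bests: Low=9.8, Medium=8.2, High=8.2, VeryHigh=9.6, Peak=8.7.
A1 regrets: 6.0, 1.9, 2.6, 4.1, 5.3 → max 6.0
A2 regrets: 0.0, 3.3, 2.5, 6.8, 8.7 → max 8.7
A3 regrets: 7.9, 3.5, 0.0, 0.0, 1.4 → max 7.9
A4 regrets: 8.1, 4.0, 7.2, 1.3, 8.6 → max 8.6
A5 regrets: 2.5, 7.6, 2.6, 6.8, 0.0 → max 7.6
A6 regrets: 3.0, 0.0, 7.4, 4.9, 3.6 → max 7.4
Smallest max regret = 6.0 → A1.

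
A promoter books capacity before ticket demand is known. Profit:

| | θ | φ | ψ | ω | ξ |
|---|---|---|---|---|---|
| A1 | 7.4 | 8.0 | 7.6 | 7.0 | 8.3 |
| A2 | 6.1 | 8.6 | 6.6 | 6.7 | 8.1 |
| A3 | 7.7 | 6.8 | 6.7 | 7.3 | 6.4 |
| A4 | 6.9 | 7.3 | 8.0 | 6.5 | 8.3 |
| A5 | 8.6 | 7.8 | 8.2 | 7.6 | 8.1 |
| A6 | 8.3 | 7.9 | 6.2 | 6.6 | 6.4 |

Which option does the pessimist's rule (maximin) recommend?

Row minima: A1=7.0, A2=6.1, A3=6.4, A4=6.5, A5=7.6, A6=6.2
Best worst-case = 7.6 → A5.

A5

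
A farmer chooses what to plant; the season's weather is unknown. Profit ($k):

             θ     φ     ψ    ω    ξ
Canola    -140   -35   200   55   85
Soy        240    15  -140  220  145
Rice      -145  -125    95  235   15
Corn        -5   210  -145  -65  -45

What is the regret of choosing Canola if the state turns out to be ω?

Best payoff under ω is 235.
Regret = 235 − 55 = 180.

180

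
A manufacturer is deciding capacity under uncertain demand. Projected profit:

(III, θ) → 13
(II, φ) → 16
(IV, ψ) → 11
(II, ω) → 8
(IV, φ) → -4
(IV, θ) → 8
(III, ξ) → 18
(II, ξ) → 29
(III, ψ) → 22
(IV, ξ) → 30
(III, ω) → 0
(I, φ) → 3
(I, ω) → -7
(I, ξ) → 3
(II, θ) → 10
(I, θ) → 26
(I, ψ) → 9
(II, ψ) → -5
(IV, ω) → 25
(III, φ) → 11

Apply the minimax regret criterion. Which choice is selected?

Column bests: θ=26, φ=16, ψ=22, ω=25, ξ=30.
I regrets: 0, 13, 13, 32, 27 → max 32
II regrets: 16, 0, 27, 17, 1 → max 27
III regrets: 13, 5, 0, 25, 12 → max 25
IV regrets: 18, 20, 11, 0, 0 → max 20
Smallest max regret = 20 → IV.

IV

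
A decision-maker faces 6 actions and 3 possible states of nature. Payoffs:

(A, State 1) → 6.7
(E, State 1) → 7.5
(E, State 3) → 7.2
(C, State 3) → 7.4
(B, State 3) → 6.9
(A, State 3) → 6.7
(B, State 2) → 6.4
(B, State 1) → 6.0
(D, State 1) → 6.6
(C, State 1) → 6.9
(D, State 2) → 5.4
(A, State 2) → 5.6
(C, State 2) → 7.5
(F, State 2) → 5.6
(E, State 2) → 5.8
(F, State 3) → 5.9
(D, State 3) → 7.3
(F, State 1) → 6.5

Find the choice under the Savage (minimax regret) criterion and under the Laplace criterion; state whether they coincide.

minimax regret → C; laplace → C (agree)

Column bests: State 1=7.5, State 2=7.5, State 3=7.4.
A regrets: 0.8, 1.9, 0.7 → max 1.9
B regrets: 1.5, 1.1, 0.5 → max 1.5
C regrets: 0.6, 0.0, 0.0 → max 0.6
D regrets: 0.9, 2.1, 0.1 → max 2.1
E regrets: 0.0, 1.7, 0.2 → max 1.7
F regrets: 1.0, 1.9, 1.5 → max 1.9
Smallest max regret = 0.6 → C.
Row averages: A=19/3, B=193/30, C=109/15, D=193/30, E=41/6, F=6
Highest average = 109/15 → C.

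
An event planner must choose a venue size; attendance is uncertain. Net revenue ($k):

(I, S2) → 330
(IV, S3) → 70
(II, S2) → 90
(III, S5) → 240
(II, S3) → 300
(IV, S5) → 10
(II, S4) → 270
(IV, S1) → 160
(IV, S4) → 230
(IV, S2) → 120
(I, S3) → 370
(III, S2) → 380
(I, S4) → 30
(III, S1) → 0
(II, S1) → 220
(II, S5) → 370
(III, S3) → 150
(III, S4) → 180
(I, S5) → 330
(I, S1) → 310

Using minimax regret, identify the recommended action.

I

Column bests: S1=310, S2=380, S3=370, S4=270, S5=370.
I regrets: 0, 50, 0, 240, 40 → max 240
II regrets: 90, 290, 70, 0, 0 → max 290
III regrets: 310, 0, 220, 90, 130 → max 310
IV regrets: 150, 260, 300, 40, 360 → max 360
Smallest max regret = 240 → I.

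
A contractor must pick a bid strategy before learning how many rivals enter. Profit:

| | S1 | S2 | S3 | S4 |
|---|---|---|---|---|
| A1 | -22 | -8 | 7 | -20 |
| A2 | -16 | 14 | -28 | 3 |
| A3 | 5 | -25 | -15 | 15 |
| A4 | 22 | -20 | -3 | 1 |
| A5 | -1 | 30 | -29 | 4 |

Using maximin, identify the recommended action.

A4

Row minima: A1=-22, A2=-28, A3=-25, A4=-20, A5=-29
Best worst-case = -20 → A4.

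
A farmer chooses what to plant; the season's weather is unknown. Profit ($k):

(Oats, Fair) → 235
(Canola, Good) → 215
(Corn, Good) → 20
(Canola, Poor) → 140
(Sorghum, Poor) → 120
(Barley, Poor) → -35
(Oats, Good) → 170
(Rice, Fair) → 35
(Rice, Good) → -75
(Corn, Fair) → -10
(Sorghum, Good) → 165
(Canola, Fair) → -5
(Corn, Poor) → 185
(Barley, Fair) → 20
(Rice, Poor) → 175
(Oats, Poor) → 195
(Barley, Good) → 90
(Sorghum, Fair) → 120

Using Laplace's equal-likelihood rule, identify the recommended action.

Row averages: Oats=200, Barley=25, Rice=45, Corn=65, Canola=350/3, Sorghum=135
Highest average = 200 → Oats.

Oats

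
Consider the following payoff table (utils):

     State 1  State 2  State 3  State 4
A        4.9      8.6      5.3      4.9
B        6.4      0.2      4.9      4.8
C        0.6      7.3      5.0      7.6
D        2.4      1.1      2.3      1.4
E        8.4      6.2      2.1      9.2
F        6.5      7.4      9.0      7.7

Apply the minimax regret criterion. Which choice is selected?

F

Column bests: State 1=8.4, State 2=8.6, State 3=9.0, State 4=9.2.
A regrets: 3.5, 0.0, 3.7, 4.3 → max 4.3
B regrets: 2.0, 8.4, 4.1, 4.4 → max 8.4
C regrets: 7.8, 1.3, 4.0, 1.6 → max 7.8
D regrets: 6.0, 7.5, 6.7, 7.8 → max 7.8
E regrets: 0.0, 2.4, 6.9, 0.0 → max 6.9
F regrets: 1.9, 1.2, 0.0, 1.5 → max 1.9
Smallest max regret = 1.9 → F.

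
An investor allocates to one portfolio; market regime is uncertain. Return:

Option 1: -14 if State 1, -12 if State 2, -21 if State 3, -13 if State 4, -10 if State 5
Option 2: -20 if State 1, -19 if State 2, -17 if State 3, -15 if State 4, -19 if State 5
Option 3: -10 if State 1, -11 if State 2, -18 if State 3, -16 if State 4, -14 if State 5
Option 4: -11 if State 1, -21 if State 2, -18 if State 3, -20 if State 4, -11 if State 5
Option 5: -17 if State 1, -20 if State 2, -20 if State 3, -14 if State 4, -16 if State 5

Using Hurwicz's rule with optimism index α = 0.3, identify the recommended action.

Option 3

Option 1: 0.3·(-10) + 0.7·(-21) = -17.7
Option 2: 0.3·(-15) + 0.7·(-20) = -18.5
Option 3: 0.3·(-10) + 0.7·(-18) = -15.6
Option 4: 0.3·(-11) + 0.7·(-21) = -18
Option 5: 0.3·(-14) + 0.7·(-20) = -18.2
Highest Hurwicz score = -15.6 → Option 3.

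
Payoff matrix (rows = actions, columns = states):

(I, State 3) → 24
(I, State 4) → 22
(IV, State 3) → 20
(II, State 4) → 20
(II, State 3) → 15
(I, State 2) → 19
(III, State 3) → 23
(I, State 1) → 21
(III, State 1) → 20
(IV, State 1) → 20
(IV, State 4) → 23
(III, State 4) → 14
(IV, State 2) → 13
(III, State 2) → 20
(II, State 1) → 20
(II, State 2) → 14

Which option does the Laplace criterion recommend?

I

Row averages: I=21.5, II=17.25, III=19.25, IV=19
Highest average = 21.5 → I.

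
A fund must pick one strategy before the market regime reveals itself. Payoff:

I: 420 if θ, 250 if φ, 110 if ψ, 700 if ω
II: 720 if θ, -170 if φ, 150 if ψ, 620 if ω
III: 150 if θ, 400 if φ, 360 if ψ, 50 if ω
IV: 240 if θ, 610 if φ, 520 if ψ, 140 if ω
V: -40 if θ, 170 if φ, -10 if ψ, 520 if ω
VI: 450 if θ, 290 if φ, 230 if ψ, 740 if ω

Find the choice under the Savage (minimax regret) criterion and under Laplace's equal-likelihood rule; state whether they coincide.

Column bests: θ=720, φ=610, ψ=520, ω=740.
I regrets: 300, 360, 410, 40 → max 410
II regrets: 0, 780, 370, 120 → max 780
III regrets: 570, 210, 160, 690 → max 690
IV regrets: 480, 0, 0, 600 → max 600
V regrets: 760, 440, 530, 220 → max 760
VI regrets: 270, 320, 290, 0 → max 320
Smallest max regret = 320 → VI.
Row averages: I=370, II=330, III=240, IV=377.5, V=160, VI=427.5
Highest average = 427.5 → VI.

minimax regret → VI; laplace → VI (agree)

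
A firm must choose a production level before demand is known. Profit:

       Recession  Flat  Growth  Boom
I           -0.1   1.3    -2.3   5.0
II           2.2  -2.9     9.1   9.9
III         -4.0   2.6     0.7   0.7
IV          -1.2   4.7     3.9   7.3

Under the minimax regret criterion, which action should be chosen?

IV

Column bests: Recession=2.2, Flat=4.7, Growth=9.1, Boom=9.9.
I regrets: 2.3, 3.4, 11.4, 4.9 → max 11.4
II regrets: 0.0, 7.6, 0.0, 0.0 → max 7.6
III regrets: 6.2, 2.1, 8.4, 9.2 → max 9.2
IV regrets: 3.4, 0.0, 5.2, 2.6 → max 5.2
Smallest max regret = 5.2 → IV.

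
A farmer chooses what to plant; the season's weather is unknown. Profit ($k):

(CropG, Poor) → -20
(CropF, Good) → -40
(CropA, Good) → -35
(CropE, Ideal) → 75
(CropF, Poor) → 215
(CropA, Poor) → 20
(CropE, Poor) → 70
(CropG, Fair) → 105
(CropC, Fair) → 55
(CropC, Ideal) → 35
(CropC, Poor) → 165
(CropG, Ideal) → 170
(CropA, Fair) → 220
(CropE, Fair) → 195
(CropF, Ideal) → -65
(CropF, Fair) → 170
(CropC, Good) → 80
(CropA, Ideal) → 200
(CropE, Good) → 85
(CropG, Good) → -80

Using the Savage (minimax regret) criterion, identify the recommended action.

CropE

Column bests: Poor=215, Fair=220, Good=85, Ideal=200.
CropF regrets: 0, 50, 125, 265 → max 265
CropG regrets: 235, 115, 165, 30 → max 235
CropA regrets: 195, 0, 120, 0 → max 195
CropE regrets: 145, 25, 0, 125 → max 145
CropC regrets: 50, 165, 5, 165 → max 165
Smallest max regret = 145 → CropE.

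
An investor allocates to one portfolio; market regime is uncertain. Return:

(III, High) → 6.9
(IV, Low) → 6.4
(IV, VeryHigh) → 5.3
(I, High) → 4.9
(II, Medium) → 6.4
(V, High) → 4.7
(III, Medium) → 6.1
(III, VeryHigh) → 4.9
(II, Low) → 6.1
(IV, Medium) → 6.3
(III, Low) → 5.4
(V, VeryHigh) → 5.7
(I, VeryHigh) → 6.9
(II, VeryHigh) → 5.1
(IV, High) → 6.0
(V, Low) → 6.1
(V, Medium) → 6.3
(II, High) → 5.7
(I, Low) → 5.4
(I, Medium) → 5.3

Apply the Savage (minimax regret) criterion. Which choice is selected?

IV

Column bests: Low=6.4, Medium=6.4, High=6.9, VeryHigh=6.9.
I regrets: 1.0, 1.1, 2.0, 0.0 → max 2.0
II regrets: 0.3, 0.0, 1.2, 1.8 → max 1.8
III regrets: 1.0, 0.3, 0.0, 2.0 → max 2.0
IV regrets: 0.0, 0.1, 0.9, 1.6 → max 1.6
V regrets: 0.3, 0.1, 2.2, 1.2 → max 2.2
Smallest max regret = 1.6 → IV.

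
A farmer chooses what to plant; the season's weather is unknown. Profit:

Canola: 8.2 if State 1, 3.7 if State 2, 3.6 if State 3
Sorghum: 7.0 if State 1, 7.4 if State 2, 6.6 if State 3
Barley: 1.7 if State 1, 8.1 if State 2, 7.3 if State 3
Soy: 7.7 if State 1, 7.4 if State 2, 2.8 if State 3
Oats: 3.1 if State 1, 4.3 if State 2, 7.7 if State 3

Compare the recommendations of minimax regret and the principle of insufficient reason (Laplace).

Column bests: State 1=8.2, State 2=8.1, State 3=7.7.
Canola regrets: 0.0, 4.4, 4.1 → max 4.4
Sorghum regrets: 1.2, 0.7, 1.1 → max 1.2
Barley regrets: 6.5, 0.0, 0.4 → max 6.5
Soy regrets: 0.5, 0.7, 4.9 → max 4.9
Oats regrets: 5.1, 3.8, 0.0 → max 5.1
Smallest max regret = 1.2 → Sorghum.
Row averages: Canola=31/6, Sorghum=7, Barley=5.7, Soy=179/30, Oats=151/30
Highest average = 7 → Sorghum.

minimax regret → Sorghum; laplace → Sorghum (agree)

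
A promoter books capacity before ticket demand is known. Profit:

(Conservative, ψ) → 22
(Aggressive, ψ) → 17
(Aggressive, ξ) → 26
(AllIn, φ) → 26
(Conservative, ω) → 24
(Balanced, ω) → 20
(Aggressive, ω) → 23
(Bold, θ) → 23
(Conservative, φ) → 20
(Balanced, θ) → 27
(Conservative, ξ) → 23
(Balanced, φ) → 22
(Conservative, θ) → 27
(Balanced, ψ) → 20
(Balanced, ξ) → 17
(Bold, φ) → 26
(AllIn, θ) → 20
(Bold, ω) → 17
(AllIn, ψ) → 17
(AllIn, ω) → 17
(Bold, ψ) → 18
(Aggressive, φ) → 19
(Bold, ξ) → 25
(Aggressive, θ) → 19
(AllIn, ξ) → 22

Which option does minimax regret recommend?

Column bests: θ=27, φ=26, ψ=22, ω=24, ξ=26.
Conservative regrets: 0, 6, 0, 0, 3 → max 6
Balanced regrets: 0, 4, 2, 4, 9 → max 9
Aggressive regrets: 8, 7, 5, 1, 0 → max 8
Bold regrets: 4, 0, 4, 7, 1 → max 7
AllIn regrets: 7, 0, 5, 7, 4 → max 7
Smallest max regret = 6 → Conservative.

Conservative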